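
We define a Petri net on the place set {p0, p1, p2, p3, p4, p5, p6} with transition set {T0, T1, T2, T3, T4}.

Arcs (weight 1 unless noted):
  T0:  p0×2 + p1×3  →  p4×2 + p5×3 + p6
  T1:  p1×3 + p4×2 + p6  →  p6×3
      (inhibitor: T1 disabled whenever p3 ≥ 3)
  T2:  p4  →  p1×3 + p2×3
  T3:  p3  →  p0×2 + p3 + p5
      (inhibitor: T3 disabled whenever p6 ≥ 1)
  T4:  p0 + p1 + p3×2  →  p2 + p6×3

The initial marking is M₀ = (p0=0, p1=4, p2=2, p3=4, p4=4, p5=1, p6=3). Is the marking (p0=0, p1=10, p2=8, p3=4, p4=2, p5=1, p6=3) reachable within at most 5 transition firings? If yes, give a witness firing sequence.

YES — reachable via ⟨T2, T2⟩ (2 firings)

step 1: fire T2:  (p0=0, p1=4, p2=2, p3=4, p4=4, p5=1, p6=3) → (p0=0, p1=7, p2=5, p3=4, p4=3, p5=1, p6=3)
step 2: fire T2:  (p0=0, p1=7, p2=5, p3=4, p4=3, p5=1, p6=3) → (p0=0, p1=10, p2=8, p3=4, p4=2, p5=1, p6=3)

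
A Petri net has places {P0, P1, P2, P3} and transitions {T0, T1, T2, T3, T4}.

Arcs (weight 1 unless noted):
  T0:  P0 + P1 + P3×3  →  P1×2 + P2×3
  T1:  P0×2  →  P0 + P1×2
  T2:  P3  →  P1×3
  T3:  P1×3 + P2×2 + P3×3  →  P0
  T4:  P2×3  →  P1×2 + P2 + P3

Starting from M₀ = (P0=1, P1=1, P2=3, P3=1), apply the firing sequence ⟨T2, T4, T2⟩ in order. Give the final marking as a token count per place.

step 1: fire T2:  (P0=1, P1=1, P2=3, P3=1) → (P0=1, P1=4, P2=3, P3=0)
step 2: fire T4:  (P0=1, P1=4, P2=3, P3=0) → (P0=1, P1=6, P2=1, P3=1)
step 3: fire T2:  (P0=1, P1=6, P2=1, P3=1) → (P0=1, P1=9, P2=1, P3=0)

(P0=1, P1=9, P2=1, P3=0)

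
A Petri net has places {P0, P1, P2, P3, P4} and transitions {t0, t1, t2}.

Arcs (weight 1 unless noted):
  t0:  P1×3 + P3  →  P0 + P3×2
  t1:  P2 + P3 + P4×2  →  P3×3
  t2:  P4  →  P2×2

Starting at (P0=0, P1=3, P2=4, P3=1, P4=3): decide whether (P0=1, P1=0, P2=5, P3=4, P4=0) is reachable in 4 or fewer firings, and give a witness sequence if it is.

YES — reachable via ⟨t0, t1, t2⟩ (3 firings)

step 1: fire t0:  (P0=0, P1=3, P2=4, P3=1, P4=3) → (P0=1, P1=0, P2=4, P3=2, P4=3)
step 2: fire t1:  (P0=1, P1=0, P2=4, P3=2, P4=3) → (P0=1, P1=0, P2=3, P3=4, P4=1)
step 3: fire t2:  (P0=1, P1=0, P2=3, P3=4, P4=1) → (P0=1, P1=0, P2=5, P3=4, P4=0)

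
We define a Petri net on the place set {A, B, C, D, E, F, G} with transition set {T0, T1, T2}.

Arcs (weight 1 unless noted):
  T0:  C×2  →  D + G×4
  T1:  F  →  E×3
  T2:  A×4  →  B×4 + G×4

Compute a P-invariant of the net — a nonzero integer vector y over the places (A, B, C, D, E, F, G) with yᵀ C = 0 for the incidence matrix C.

Incidence matrix C (rows=places, cols=transitions):
       T0   T1   T2
    A   0    0   -4
    B   0    0    4
    C  -2    0    0
    D   1    0    0
    E   0    3    0
    F   0   -1    0
    G   4    0    4

Candidate y = [1, 1, 0, 0, 0, 0, 0]; check y·C column-wise:
  col T0: 1·0 + 1·0 + 0·-2 + 0·1 + 0·4 = 0
  col T1: 1·0 + 1·0 + 0·3 + 0·-1 = 0
  col T2: 1·-4 + 1·4 + 0·4 = 0

y = (A:1, B:1, C:0, D:0, E:0, F:0, G:0)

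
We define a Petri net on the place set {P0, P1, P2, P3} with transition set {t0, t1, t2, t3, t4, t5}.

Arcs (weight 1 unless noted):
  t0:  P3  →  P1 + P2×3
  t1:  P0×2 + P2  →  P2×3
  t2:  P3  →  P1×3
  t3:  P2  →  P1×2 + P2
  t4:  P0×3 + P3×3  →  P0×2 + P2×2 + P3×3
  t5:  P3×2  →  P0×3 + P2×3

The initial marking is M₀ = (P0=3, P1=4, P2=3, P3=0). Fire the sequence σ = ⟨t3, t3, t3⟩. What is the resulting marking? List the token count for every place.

(P0=3, P1=10, P2=3, P3=0)

step 1: fire t3:  (P0=3, P1=4, P2=3, P3=0) → (P0=3, P1=6, P2=3, P3=0)
step 2: fire t3:  (P0=3, P1=6, P2=3, P3=0) → (P0=3, P1=8, P2=3, P3=0)
step 3: fire t3:  (P0=3, P1=8, P2=3, P3=0) → (P0=3, P1=10, P2=3, P3=0)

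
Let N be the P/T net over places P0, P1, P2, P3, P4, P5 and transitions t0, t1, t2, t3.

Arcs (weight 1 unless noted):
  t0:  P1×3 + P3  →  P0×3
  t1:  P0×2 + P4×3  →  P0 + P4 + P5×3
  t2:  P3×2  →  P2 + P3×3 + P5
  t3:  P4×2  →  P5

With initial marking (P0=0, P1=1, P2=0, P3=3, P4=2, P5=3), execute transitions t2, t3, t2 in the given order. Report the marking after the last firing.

(P0=0, P1=1, P2=2, P3=5, P4=0, P5=6)

step 1: fire t2:  (P0=0, P1=1, P2=0, P3=3, P4=2, P5=3) → (P0=0, P1=1, P2=1, P3=4, P4=2, P5=4)
step 2: fire t3:  (P0=0, P1=1, P2=1, P3=4, P4=2, P5=4) → (P0=0, P1=1, P2=1, P3=4, P4=0, P5=5)
step 3: fire t2:  (P0=0, P1=1, P2=1, P3=4, P4=0, P5=5) → (P0=0, P1=1, P2=2, P3=5, P4=0, P5=6)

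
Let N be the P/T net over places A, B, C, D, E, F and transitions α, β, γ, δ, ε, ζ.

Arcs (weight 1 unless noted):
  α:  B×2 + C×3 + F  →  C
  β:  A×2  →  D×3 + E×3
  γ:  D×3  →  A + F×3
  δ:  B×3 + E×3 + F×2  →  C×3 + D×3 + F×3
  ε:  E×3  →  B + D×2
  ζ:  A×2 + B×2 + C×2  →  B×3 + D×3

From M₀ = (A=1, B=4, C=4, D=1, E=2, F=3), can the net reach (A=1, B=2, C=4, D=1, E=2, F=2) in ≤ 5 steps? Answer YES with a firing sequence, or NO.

depth 0: 1 marking
depth 1: 2 markings reached so far
depth 2: 2 markings reached so far
(frontier empty at depth 2; search complete)
target is not among the 2 markings reachable within 5 steps

NO — not reachable within 5 firings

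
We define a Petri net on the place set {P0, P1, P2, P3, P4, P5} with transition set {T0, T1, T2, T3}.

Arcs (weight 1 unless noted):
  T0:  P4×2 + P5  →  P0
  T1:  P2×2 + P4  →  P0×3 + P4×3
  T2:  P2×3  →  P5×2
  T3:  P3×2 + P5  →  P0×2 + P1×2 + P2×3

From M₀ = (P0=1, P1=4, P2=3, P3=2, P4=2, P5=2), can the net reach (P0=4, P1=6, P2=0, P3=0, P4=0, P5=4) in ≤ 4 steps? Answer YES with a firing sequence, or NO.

step 1: fire T0:  (P0=1, P1=4, P2=3, P3=2, P4=2, P5=2) → (P0=2, P1=4, P2=3, P3=2, P4=0, P5=1)
step 2: fire T2:  (P0=2, P1=4, P2=3, P3=2, P4=0, P5=1) → (P0=2, P1=4, P2=0, P3=2, P4=0, P5=3)
step 3: fire T3:  (P0=2, P1=4, P2=0, P3=2, P4=0, P5=3) → (P0=4, P1=6, P2=3, P3=0, P4=0, P5=2)
step 4: fire T2:  (P0=4, P1=6, P2=3, P3=0, P4=0, P5=2) → (P0=4, P1=6, P2=0, P3=0, P4=0, P5=4)

YES — reachable via ⟨T0, T2, T3, T2⟩ (4 firings)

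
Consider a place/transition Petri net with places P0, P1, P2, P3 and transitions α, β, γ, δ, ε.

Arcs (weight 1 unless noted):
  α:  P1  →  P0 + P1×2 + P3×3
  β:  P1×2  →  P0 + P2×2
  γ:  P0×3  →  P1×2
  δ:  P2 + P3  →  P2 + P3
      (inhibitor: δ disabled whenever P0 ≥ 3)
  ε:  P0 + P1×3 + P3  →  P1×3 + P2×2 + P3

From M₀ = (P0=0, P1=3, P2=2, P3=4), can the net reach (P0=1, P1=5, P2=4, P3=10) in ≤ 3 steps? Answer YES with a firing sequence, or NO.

YES — reachable via ⟨α, α, ε⟩ (3 firings)

step 1: fire α:  (P0=0, P1=3, P2=2, P3=4) → (P0=1, P1=4, P2=2, P3=7)
step 2: fire α:  (P0=1, P1=4, P2=2, P3=7) → (P0=2, P1=5, P2=2, P3=10)
step 3: fire ε:  (P0=2, P1=5, P2=2, P3=10) → (P0=1, P1=5, P2=4, P3=10)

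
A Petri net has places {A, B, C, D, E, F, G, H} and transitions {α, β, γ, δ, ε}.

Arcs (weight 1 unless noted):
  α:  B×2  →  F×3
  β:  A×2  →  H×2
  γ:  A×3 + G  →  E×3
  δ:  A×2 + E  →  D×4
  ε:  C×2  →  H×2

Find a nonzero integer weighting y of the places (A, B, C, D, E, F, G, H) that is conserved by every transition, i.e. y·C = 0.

Incidence matrix C (rows=places, cols=transitions):
        α    β    γ    δ    ε
    A   0   -2   -3   -2    0
    B  -2    0    0    0    0
    C   0    0    0    0   -2
    D   0    0    0    4    0
    E   0    0    3   -1    0
    F   3    0    0    0    0
    G   0    0   -1    0    0
    H   0    2    0    0    2

Candidate y = [0, 3, 0, 0, 0, 2, 0, 0]; check y·C column-wise:
  col α: 3·-2 + 2·3 = 0
  col β: 0·-2 + 3·0 + 2·0 + 0·2 = 0
  col γ: 0·-3 + 3·0 + 0·3 + 2·0 + 0·-1 = 0
  col δ: 0·-2 + 3·0 + 0·4 + 0·-1 + 2·0 = 0
  col ε: 3·0 + 0·-2 + 2·0 + 0·2 = 0

y = (A:0, B:3, C:0, D:0, E:0, F:2, G:0, H:0)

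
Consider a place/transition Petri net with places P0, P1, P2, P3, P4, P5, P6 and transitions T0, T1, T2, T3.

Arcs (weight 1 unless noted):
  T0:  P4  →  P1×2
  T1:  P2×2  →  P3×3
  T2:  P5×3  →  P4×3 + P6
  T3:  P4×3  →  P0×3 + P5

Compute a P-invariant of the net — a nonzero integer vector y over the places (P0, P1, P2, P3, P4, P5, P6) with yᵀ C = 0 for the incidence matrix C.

y = (P0:0, P1:0, P2:3, P3:2, P4:0, P5:0, P6:0)

Incidence matrix C (rows=places, cols=transitions):
       T0   T1   T2   T3
   P0   0    0    0    3
   P1   2    0    0    0
   P2   0   -2    0    0
   P3   0    3    0    0
   P4  -1    0    3   -3
   P5   0    0   -3    1
   P6   0    0    1    0

Candidate y = [0, 0, 3, 2, 0, 0, 0]; check y·C column-wise:
  col T0: 0·2 + 3·0 + 2·0 + 0·-1 = 0
  col T1: 3·-2 + 2·3 = 0
  col T2: 3·0 + 2·0 + 0·3 + 0·-3 + 0·1 = 0
  col T3: 0·3 + 3·0 + 2·0 + 0·-3 + 0·1 = 0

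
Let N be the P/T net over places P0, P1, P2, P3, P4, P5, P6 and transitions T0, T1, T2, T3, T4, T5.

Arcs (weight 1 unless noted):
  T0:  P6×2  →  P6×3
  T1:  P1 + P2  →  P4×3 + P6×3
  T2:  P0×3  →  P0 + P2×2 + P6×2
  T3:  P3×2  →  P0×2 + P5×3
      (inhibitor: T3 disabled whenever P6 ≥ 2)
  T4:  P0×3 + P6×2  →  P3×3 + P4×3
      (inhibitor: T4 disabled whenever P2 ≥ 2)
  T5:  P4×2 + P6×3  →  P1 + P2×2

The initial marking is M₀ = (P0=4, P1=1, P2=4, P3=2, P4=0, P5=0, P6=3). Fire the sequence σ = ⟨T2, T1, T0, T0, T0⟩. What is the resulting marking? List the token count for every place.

(P0=2, P1=0, P2=5, P3=2, P4=3, P5=0, P6=11)

step 1: fire T2:  (P0=4, P1=1, P2=4, P3=2, P4=0, P5=0, P6=3) → (P0=2, P1=1, P2=6, P3=2, P4=0, P5=0, P6=5)
step 2: fire T1:  (P0=2, P1=1, P2=6, P3=2, P4=0, P5=0, P6=5) → (P0=2, P1=0, P2=5, P3=2, P4=3, P5=0, P6=8)
step 3: fire T0:  (P0=2, P1=0, P2=5, P3=2, P4=3, P5=0, P6=8) → (P0=2, P1=0, P2=5, P3=2, P4=3, P5=0, P6=9)
step 4: fire T0:  (P0=2, P1=0, P2=5, P3=2, P4=3, P5=0, P6=9) → (P0=2, P1=0, P2=5, P3=2, P4=3, P5=0, P6=10)
step 5: fire T0:  (P0=2, P1=0, P2=5, P3=2, P4=3, P5=0, P6=10) → (P0=2, P1=0, P2=5, P3=2, P4=3, P5=0, P6=11)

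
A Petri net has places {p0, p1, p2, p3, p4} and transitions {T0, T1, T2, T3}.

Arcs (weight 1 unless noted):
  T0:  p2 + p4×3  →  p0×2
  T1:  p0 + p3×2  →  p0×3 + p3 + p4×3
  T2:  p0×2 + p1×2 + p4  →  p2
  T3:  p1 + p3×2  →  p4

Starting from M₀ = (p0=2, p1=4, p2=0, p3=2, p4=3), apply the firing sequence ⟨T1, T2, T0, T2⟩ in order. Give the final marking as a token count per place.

(p0=2, p1=0, p2=1, p3=1, p4=1)

step 1: fire T1:  (p0=2, p1=4, p2=0, p3=2, p4=3) → (p0=4, p1=4, p2=0, p3=1, p4=6)
step 2: fire T2:  (p0=4, p1=4, p2=0, p3=1, p4=6) → (p0=2, p1=2, p2=1, p3=1, p4=5)
step 3: fire T0:  (p0=2, p1=2, p2=1, p3=1, p4=5) → (p0=4, p1=2, p2=0, p3=1, p4=2)
step 4: fire T2:  (p0=4, p1=2, p2=0, p3=1, p4=2) → (p0=2, p1=0, p2=1, p3=1, p4=1)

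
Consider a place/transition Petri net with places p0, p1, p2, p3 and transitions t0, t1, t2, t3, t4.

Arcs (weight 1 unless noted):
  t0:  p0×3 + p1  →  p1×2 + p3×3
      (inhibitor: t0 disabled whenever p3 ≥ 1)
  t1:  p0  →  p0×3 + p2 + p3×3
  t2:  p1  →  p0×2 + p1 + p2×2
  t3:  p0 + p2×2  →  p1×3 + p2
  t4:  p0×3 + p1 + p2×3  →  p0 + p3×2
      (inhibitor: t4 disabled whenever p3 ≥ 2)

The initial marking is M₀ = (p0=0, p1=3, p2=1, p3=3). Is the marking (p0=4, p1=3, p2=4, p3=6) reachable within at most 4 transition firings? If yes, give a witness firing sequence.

step 1: fire t2:  (p0=0, p1=3, p2=1, p3=3) → (p0=2, p1=3, p2=3, p3=3)
step 2: fire t1:  (p0=2, p1=3, p2=3, p3=3) → (p0=4, p1=3, p2=4, p3=6)

YES — reachable via ⟨t2, t1⟩ (2 firings)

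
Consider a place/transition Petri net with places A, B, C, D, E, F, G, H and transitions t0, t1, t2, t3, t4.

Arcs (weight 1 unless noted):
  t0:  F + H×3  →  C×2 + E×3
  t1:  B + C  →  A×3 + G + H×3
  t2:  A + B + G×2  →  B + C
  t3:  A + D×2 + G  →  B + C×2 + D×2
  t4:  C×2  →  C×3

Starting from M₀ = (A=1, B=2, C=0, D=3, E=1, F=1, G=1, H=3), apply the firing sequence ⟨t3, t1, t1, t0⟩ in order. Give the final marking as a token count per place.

(A=6, B=1, C=2, D=3, E=4, F=0, G=2, H=6)

step 1: fire t3:  (A=1, B=2, C=0, D=3, E=1, F=1, G=1, H=3) → (A=0, B=3, C=2, D=3, E=1, F=1, G=0, H=3)
step 2: fire t1:  (A=0, B=3, C=2, D=3, E=1, F=1, G=0, H=3) → (A=3, B=2, C=1, D=3, E=1, F=1, G=1, H=6)
step 3: fire t1:  (A=3, B=2, C=1, D=3, E=1, F=1, G=1, H=6) → (A=6, B=1, C=0, D=3, E=1, F=1, G=2, H=9)
step 4: fire t0:  (A=6, B=1, C=0, D=3, E=1, F=1, G=2, H=9) → (A=6, B=1, C=2, D=3, E=4, F=0, G=2, H=6)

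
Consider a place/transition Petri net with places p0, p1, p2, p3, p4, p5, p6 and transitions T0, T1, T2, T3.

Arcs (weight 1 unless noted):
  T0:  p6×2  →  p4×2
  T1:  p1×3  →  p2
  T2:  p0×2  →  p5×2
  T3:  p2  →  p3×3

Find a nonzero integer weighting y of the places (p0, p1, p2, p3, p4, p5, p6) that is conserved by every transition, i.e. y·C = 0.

Incidence matrix C (rows=places, cols=transitions):
       T0   T1   T2   T3
   p0   0    0   -2    0
   p1   0   -3    0    0
   p2   0    1    0   -1
   p3   0    0    0    3
   p4   2    0    0    0
   p5   0    0    2    0
   p6  -2    0    0    0

Candidate y = [0, 1, 3, 1, 0, 0, 0]; check y·C column-wise:
  col T0: 1·0 + 3·0 + 1·0 + 0·2 + 0·-2 = 0
  col T1: 1·-3 + 3·1 + 1·0 = 0
  col T2: 0·-2 + 1·0 + 3·0 + 1·0 + 0·2 = 0
  col T3: 1·0 + 3·-1 + 1·3 = 0

y = (p0:0, p1:1, p2:3, p3:1, p4:0, p5:0, p6:0)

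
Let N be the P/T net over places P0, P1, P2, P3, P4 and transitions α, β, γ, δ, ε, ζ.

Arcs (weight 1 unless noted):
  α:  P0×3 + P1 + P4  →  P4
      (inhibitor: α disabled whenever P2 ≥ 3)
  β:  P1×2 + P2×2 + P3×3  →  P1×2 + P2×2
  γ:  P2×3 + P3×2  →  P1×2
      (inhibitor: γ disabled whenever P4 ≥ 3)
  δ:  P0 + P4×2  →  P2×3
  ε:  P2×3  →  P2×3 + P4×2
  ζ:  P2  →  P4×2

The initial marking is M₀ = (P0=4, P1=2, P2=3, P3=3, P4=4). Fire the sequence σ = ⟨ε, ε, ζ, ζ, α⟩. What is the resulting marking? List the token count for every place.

step 1: fire ε:  (P0=4, P1=2, P2=3, P3=3, P4=4) → (P0=4, P1=2, P2=3, P3=3, P4=6)
step 2: fire ε:  (P0=4, P1=2, P2=3, P3=3, P4=6) → (P0=4, P1=2, P2=3, P3=3, P4=8)
step 3: fire ζ:  (P0=4, P1=2, P2=3, P3=3, P4=8) → (P0=4, P1=2, P2=2, P3=3, P4=10)
step 4: fire ζ:  (P0=4, P1=2, P2=2, P3=3, P4=10) → (P0=4, P1=2, P2=1, P3=3, P4=12)
step 5: fire α:  (P0=4, P1=2, P2=1, P3=3, P4=12) → (P0=1, P1=1, P2=1, P3=3, P4=12)

(P0=1, P1=1, P2=1, P3=3, P4=12)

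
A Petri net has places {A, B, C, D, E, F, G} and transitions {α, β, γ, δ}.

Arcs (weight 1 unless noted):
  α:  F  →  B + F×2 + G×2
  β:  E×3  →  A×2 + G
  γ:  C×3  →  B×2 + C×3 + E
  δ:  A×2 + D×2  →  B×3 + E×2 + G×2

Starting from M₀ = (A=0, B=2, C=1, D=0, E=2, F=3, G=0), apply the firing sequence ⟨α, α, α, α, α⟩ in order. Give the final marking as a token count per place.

(A=0, B=7, C=1, D=0, E=2, F=8, G=10)

step 1: fire α:  (A=0, B=2, C=1, D=0, E=2, F=3, G=0) → (A=0, B=3, C=1, D=0, E=2, F=4, G=2)
step 2: fire α:  (A=0, B=3, C=1, D=0, E=2, F=4, G=2) → (A=0, B=4, C=1, D=0, E=2, F=5, G=4)
step 3: fire α:  (A=0, B=4, C=1, D=0, E=2, F=5, G=4) → (A=0, B=5, C=1, D=0, E=2, F=6, G=6)
step 4: fire α:  (A=0, B=5, C=1, D=0, E=2, F=6, G=6) → (A=0, B=6, C=1, D=0, E=2, F=7, G=8)
step 5: fire α:  (A=0, B=6, C=1, D=0, E=2, F=7, G=8) → (A=0, B=7, C=1, D=0, E=2, F=8, G=10)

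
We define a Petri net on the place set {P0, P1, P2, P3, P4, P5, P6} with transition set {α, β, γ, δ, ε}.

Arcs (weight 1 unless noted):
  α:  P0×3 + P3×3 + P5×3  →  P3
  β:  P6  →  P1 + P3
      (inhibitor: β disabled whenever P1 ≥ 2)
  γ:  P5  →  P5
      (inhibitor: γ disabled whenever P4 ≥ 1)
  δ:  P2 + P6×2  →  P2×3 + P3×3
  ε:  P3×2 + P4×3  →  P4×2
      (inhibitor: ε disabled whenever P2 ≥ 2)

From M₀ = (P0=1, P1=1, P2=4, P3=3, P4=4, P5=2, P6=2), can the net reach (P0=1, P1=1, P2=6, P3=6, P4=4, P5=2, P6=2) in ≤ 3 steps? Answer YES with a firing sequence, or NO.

NO — not reachable within 3 firings

depth 0: 1 marking
depth 1: 3 markings reached so far
depth 2: 3 markings reached so far
(frontier empty at depth 2; search complete)
target is not among the 3 markings reachable within 3 steps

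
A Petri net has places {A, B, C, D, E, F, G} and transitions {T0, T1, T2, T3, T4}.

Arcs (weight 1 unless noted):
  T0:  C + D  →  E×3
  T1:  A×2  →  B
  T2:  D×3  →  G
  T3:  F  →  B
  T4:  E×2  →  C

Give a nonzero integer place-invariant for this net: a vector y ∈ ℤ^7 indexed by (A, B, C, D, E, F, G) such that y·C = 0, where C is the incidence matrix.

Incidence matrix C (rows=places, cols=transitions):
       T0   T1   T2   T3   T4
    A   0   -2    0    0    0
    B   0    1    0    1    0
    C  -1    0    0    0    1
    D  -1    0   -3    0    0
    E   3    0    0    0   -2
    F   0    0    0   -1    0
    G   0    0    1    0    0

Candidate y = [1, 2, 0, 0, 0, 2, 0]; check y·C column-wise:
  col T0: 1·0 + 2·0 + 0·-1 + 0·-1 + 0·3 + 2·0 = 0
  col T1: 1·-2 + 2·1 + 2·0 = 0
  col T2: 1·0 + 2·0 + 0·-3 + 2·0 + 0·1 = 0
  col T3: 1·0 + 2·1 + 2·-1 = 0
  col T4: 1·0 + 2·0 + 0·1 + 0·-2 + 2·0 = 0

y = (A:1, B:2, C:0, D:0, E:0, F:2, G:0)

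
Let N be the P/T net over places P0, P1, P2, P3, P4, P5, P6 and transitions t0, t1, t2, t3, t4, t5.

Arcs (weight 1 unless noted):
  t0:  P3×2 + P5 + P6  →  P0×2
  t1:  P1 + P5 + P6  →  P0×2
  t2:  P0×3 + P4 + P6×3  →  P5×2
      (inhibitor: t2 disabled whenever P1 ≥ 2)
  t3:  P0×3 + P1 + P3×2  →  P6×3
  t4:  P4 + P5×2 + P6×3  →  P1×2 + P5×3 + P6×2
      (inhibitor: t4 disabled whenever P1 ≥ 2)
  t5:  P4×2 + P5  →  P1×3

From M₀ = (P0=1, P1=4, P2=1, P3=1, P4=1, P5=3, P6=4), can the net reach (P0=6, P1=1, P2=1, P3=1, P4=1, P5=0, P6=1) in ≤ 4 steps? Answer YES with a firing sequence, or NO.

NO — not reachable within 4 firings

depth 0: 1 marking
depth 1: 2 markings reached so far
depth 2: 3 markings reached so far
depth 3: 4 markings reached so far
depth 4: 4 markings reached so far
(frontier empty at depth 4; search complete)
target is not among the 4 markings reachable within 4 steps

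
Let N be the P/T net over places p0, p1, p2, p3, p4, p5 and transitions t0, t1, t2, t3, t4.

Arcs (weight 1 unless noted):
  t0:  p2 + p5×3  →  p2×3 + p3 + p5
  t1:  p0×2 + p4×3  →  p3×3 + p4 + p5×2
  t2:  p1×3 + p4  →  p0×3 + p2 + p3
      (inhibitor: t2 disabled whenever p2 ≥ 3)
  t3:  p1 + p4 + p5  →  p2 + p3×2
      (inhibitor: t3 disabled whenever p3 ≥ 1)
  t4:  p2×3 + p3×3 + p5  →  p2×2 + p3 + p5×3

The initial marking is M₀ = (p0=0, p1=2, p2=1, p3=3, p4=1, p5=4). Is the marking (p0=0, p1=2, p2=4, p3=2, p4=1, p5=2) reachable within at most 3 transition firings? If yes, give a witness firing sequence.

NO — not reachable within 3 firings

depth 0: 1 marking
depth 1: 2 markings reached so far
depth 2: 3 markings reached so far
depth 3: 4 markings reached so far
target is not among the 4 markings reachable within 3 steps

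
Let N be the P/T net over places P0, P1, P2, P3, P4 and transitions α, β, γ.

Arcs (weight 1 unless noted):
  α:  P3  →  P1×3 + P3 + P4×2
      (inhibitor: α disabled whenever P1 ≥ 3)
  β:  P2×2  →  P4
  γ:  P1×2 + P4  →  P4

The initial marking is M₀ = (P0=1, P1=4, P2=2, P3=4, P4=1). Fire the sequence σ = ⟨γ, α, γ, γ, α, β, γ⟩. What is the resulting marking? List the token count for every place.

(P0=1, P1=2, P2=0, P3=4, P4=6)

step 1: fire γ:  (P0=1, P1=4, P2=2, P3=4, P4=1) → (P0=1, P1=2, P2=2, P3=4, P4=1)
step 2: fire α:  (P0=1, P1=2, P2=2, P3=4, P4=1) → (P0=1, P1=5, P2=2, P3=4, P4=3)
step 3: fire γ:  (P0=1, P1=5, P2=2, P3=4, P4=3) → (P0=1, P1=3, P2=2, P3=4, P4=3)
step 4: fire γ:  (P0=1, P1=3, P2=2, P3=4, P4=3) → (P0=1, P1=1, P2=2, P3=4, P4=3)
step 5: fire α:  (P0=1, P1=1, P2=2, P3=4, P4=3) → (P0=1, P1=4, P2=2, P3=4, P4=5)
step 6: fire β:  (P0=1, P1=4, P2=2, P3=4, P4=5) → (P0=1, P1=4, P2=0, P3=4, P4=6)
step 7: fire γ:  (P0=1, P1=4, P2=0, P3=4, P4=6) → (P0=1, P1=2, P2=0, P3=4, P4=6)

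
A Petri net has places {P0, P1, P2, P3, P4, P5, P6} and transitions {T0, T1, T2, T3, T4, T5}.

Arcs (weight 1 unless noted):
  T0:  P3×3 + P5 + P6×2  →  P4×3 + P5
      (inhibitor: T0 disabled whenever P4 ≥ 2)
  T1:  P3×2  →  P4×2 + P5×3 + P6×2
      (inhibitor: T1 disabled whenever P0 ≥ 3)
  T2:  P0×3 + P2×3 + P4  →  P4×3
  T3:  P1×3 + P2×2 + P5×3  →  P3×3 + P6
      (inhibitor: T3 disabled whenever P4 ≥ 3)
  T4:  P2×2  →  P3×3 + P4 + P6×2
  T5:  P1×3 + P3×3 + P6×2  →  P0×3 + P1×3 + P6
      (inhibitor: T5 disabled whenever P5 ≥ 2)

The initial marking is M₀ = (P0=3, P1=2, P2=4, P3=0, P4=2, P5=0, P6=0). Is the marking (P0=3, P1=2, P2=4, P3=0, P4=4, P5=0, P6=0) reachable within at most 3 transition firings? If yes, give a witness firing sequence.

depth 0: 1 marking
depth 1: 3 markings reached so far
depth 2: 4 markings reached so far
depth 3: 4 markings reached so far
(frontier empty at depth 3; search complete)
target is not among the 4 markings reachable within 3 steps

NO — not reachable within 3 firings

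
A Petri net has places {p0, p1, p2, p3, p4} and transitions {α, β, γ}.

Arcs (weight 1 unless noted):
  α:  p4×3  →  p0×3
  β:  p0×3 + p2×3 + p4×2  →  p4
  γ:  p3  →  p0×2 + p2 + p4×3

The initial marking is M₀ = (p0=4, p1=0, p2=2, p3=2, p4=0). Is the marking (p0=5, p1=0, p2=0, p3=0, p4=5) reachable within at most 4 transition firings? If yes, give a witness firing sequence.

NO — not reachable within 4 firings

depth 0: 1 marking
depth 1: 2 markings reached so far
depth 2: 5 markings reached so far
depth 3: 7 markings reached so far
depth 4: 9 markings reached so far
target is not among the 9 markings reachable within 4 steps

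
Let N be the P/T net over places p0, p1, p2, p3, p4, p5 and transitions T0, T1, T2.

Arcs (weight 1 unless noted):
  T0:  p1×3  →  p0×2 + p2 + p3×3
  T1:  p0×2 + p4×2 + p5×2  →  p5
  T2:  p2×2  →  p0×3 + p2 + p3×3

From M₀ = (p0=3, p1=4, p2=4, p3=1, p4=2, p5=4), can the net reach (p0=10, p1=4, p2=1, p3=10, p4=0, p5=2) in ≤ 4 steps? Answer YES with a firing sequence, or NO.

depth 0: 1 marking
depth 1: 4 markings reached so far
depth 2: 8 markings reached so far
depth 3: 12 markings reached so far
depth 4: 15 markings reached so far
target is not among the 15 markings reachable within 4 steps

NO — not reachable within 4 firings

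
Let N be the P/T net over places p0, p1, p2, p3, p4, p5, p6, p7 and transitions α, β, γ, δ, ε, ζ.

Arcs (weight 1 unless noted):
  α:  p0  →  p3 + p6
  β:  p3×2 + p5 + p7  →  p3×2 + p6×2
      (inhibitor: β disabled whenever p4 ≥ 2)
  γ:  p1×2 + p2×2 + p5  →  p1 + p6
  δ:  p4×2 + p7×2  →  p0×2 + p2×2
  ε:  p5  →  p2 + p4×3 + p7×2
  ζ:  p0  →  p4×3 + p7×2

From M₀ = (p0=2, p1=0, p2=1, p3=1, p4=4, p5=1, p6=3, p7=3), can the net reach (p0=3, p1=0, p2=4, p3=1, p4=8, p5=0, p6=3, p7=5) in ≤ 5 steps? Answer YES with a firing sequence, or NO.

YES — reachable via ⟨δ, ε, ζ⟩ (3 firings)

step 1: fire δ:  (p0=2, p1=0, p2=1, p3=1, p4=4, p5=1, p6=3, p7=3) → (p0=4, p1=0, p2=3, p3=1, p4=2, p5=1, p6=3, p7=1)
step 2: fire ε:  (p0=4, p1=0, p2=3, p3=1, p4=2, p5=1, p6=3, p7=1) → (p0=4, p1=0, p2=4, p3=1, p4=5, p5=0, p6=3, p7=3)
step 3: fire ζ:  (p0=4, p1=0, p2=4, p3=1, p4=5, p5=0, p6=3, p7=3) → (p0=3, p1=0, p2=4, p3=1, p4=8, p5=0, p6=3, p7=5)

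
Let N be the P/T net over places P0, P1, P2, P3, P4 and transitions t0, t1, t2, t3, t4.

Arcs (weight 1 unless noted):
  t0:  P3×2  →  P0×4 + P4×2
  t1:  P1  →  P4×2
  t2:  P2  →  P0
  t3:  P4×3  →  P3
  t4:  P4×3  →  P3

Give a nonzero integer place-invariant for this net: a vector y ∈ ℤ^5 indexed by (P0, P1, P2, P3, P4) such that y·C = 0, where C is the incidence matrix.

Incidence matrix C (rows=places, cols=transitions):
       t0   t1   t2   t3   t4
   P0   4    0    1    0    0
   P1   0   -1    0    0    0
   P2   0    0   -1    0    0
   P3  -2    0    0    1    1
   P4   2    2    0   -3   -3

Candidate y = [1, 2, 1, 3, 1]; check y·C column-wise:
  col t0: 1·4 + 2·0 + 1·0 + 3·-2 + 1·2 = 0
  col t1: 1·0 + 2·-1 + 1·0 + 3·0 + 1·2 = 0
  col t2: 1·1 + 2·0 + 1·-1 + 3·0 + 1·0 = 0
  col t3: 1·0 + 2·0 + 1·0 + 3·1 + 1·-3 = 0
  col t4: 1·0 + 2·0 + 1·0 + 3·1 + 1·-3 = 0

y = (P0:1, P1:2, P2:1, P3:3, P4:1)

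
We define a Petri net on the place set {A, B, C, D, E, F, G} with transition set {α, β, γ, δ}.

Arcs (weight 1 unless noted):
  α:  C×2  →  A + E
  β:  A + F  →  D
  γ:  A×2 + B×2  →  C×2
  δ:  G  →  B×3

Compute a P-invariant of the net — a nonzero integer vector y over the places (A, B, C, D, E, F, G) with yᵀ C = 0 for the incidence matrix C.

y = (A:1, B:0, C:1, D:1, E:1, F:0, G:0)

Incidence matrix C (rows=places, cols=transitions):
        α    β    γ    δ
    A   1   -1   -2    0
    B   0    0   -2    3
    C  -2    0    2    0
    D   0    1    0    0
    E   1    0    0    0
    F   0   -1    0    0
    G   0    0    0   -1

Candidate y = [1, 0, 1, 1, 1, 0, 0]; check y·C column-wise:
  col α: 1·1 + 1·-2 + 1·0 + 1·1 = 0
  col β: 1·-1 + 1·0 + 1·1 + 1·0 + 0·-1 = 0
  col γ: 1·-2 + 0·-2 + 1·2 + 1·0 + 1·0 = 0
  col δ: 1·0 + 0·3 + 1·0 + 1·0 + 1·0 + 0·-1 = 0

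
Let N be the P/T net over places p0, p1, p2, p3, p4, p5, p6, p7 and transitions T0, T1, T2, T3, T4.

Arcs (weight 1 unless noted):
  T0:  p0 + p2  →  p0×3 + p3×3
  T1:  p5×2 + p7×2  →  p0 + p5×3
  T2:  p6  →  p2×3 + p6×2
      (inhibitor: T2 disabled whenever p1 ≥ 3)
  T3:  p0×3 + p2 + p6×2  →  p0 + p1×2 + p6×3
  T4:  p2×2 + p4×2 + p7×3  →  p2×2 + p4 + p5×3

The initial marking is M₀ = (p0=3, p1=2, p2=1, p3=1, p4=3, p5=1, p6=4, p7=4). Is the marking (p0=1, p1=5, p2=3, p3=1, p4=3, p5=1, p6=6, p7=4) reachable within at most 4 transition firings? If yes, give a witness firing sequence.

depth 0: 1 marking
depth 1: 4 markings reached so far
depth 2: 8 markings reached so far
depth 3: 16 markings reached so far
depth 4: 29 markings reached so far
target is not among the 29 markings reachable within 4 steps

NO — not reachable within 4 firings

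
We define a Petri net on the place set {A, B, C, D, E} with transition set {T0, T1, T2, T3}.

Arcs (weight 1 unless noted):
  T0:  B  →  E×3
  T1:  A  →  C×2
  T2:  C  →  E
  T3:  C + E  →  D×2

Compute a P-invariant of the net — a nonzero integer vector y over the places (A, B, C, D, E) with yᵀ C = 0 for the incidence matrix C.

y = (A:2, B:3, C:1, D:1, E:1)

Incidence matrix C (rows=places, cols=transitions):
       T0   T1   T2   T3
    A   0   -1    0    0
    B  -1    0    0    0
    C   0    2   -1   -1
    D   0    0    0    2
    E   3    0    1   -1

Candidate y = [2, 3, 1, 1, 1]; check y·C column-wise:
  col T0: 2·0 + 3·-1 + 1·0 + 1·0 + 1·3 = 0
  col T1: 2·-1 + 3·0 + 1·2 + 1·0 + 1·0 = 0
  col T2: 2·0 + 3·0 + 1·-1 + 1·0 + 1·1 = 0
  col T3: 2·0 + 3·0 + 1·-1 + 1·2 + 1·-1 = 0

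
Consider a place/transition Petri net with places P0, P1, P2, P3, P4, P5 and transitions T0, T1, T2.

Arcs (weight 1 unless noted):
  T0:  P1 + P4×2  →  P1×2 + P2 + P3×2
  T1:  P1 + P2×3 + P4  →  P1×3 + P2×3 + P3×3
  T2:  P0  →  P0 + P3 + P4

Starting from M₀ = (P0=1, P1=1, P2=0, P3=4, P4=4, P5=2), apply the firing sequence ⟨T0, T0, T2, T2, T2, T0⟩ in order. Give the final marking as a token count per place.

(P0=1, P1=4, P2=3, P3=13, P4=1, P5=2)

step 1: fire T0:  (P0=1, P1=1, P2=0, P3=4, P4=4, P5=2) → (P0=1, P1=2, P2=1, P3=6, P4=2, P5=2)
step 2: fire T0:  (P0=1, P1=2, P2=1, P3=6, P4=2, P5=2) → (P0=1, P1=3, P2=2, P3=8, P4=0, P5=2)
step 3: fire T2:  (P0=1, P1=3, P2=2, P3=8, P4=0, P5=2) → (P0=1, P1=3, P2=2, P3=9, P4=1, P5=2)
step 4: fire T2:  (P0=1, P1=3, P2=2, P3=9, P4=1, P5=2) → (P0=1, P1=3, P2=2, P3=10, P4=2, P5=2)
step 5: fire T2:  (P0=1, P1=3, P2=2, P3=10, P4=2, P5=2) → (P0=1, P1=3, P2=2, P3=11, P4=3, P5=2)
step 6: fire T0:  (P0=1, P1=3, P2=2, P3=11, P4=3, P5=2) → (P0=1, P1=4, P2=3, P3=13, P4=1, P5=2)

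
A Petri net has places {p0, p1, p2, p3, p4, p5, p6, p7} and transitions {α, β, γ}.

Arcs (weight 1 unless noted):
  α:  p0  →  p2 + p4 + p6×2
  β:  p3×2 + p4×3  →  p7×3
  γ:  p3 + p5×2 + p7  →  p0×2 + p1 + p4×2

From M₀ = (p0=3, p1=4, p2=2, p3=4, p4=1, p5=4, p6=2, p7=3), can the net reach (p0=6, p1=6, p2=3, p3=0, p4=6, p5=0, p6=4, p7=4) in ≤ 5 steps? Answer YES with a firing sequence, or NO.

depth 0: 1 marking
depth 1: 3 markings reached so far
depth 2: 7 markings reached so far
depth 3: 13 markings reached so far
depth 4: 18 markings reached so far
depth 5: 22 markings reached so far
target is not among the 22 markings reachable within 5 steps

NO — not reachable within 5 firings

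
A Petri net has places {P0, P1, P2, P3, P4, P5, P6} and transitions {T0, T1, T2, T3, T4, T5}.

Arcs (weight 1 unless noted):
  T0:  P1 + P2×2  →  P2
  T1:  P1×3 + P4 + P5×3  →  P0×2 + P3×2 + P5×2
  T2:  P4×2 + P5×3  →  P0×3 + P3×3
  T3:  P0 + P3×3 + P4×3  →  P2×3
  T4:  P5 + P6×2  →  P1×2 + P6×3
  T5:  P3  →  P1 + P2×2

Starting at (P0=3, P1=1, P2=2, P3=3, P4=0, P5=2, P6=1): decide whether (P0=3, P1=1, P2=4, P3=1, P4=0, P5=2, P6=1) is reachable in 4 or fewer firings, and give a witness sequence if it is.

step 1: fire T0:  (P0=3, P1=1, P2=2, P3=3, P4=0, P5=2, P6=1) → (P0=3, P1=0, P2=1, P3=3, P4=0, P5=2, P6=1)
step 2: fire T5:  (P0=3, P1=0, P2=1, P3=3, P4=0, P5=2, P6=1) → (P0=3, P1=1, P2=3, P3=2, P4=0, P5=2, P6=1)
step 3: fire T0:  (P0=3, P1=1, P2=3, P3=2, P4=0, P5=2, P6=1) → (P0=3, P1=0, P2=2, P3=2, P4=0, P5=2, P6=1)
step 4: fire T5:  (P0=3, P1=0, P2=2, P3=2, P4=0, P5=2, P6=1) → (P0=3, P1=1, P2=4, P3=1, P4=0, P5=2, P6=1)

YES — reachable via ⟨T0, T5, T0, T5⟩ (4 firings)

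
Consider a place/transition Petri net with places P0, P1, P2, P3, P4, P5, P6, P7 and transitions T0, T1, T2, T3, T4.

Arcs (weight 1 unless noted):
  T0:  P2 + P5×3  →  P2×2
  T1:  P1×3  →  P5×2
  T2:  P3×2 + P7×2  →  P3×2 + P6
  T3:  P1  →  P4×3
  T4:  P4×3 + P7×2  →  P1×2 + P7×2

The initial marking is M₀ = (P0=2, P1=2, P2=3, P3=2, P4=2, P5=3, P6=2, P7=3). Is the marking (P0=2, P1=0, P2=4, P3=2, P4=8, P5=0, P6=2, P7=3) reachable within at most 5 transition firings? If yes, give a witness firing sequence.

YES — reachable via ⟨T0, T3, T3⟩ (3 firings)

step 1: fire T0:  (P0=2, P1=2, P2=3, P3=2, P4=2, P5=3, P6=2, P7=3) → (P0=2, P1=2, P2=4, P3=2, P4=2, P5=0, P6=2, P7=3)
step 2: fire T3:  (P0=2, P1=2, P2=4, P3=2, P4=2, P5=0, P6=2, P7=3) → (P0=2, P1=1, P2=4, P3=2, P4=5, P5=0, P6=2, P7=3)
step 3: fire T3:  (P0=2, P1=1, P2=4, P3=2, P4=5, P5=0, P6=2, P7=3) → (P0=2, P1=0, P2=4, P3=2, P4=8, P5=0, P6=2, P7=3)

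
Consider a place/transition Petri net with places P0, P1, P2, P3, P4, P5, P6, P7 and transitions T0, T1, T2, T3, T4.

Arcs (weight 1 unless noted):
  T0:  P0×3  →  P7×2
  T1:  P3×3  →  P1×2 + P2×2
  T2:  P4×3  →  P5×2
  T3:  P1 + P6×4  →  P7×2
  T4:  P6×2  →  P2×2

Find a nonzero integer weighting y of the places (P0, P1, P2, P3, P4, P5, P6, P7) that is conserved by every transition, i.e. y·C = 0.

y = (P0:0, P1:0, P2:0, P3:0, P4:2, P5:3, P6:0, P7:0)

Incidence matrix C (rows=places, cols=transitions):
       T0   T1   T2   T3   T4
   P0  -3    0    0    0    0
   P1   0    2    0   -1    0
   P2   0    2    0    0    2
   P3   0   -3    0    0    0
   P4   0    0   -3    0    0
   P5   0    0    2    0    0
   P6   0    0    0   -4   -2
   P7   2    0    0    2    0

Candidate y = [0, 0, 0, 0, 2, 3, 0, 0]; check y·C column-wise:
  col T0: 0·-3 + 2·0 + 3·0 + 0·2 = 0
  col T1: 0·2 + 0·2 + 0·-3 + 2·0 + 3·0 = 0
  col T2: 2·-3 + 3·2 = 0
  col T3: 0·-1 + 2·0 + 3·0 + 0·-4 + 0·2 = 0
  col T4: 0·2 + 2·0 + 3·0 + 0·-2 = 0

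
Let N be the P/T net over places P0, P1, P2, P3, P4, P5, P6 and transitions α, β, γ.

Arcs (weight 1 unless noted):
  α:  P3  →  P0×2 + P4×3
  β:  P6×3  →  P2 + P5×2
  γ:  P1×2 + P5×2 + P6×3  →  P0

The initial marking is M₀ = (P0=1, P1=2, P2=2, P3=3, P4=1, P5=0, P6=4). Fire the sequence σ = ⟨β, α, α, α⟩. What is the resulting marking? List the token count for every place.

step 1: fire β:  (P0=1, P1=2, P2=2, P3=3, P4=1, P5=0, P6=4) → (P0=1, P1=2, P2=3, P3=3, P4=1, P5=2, P6=1)
step 2: fire α:  (P0=1, P1=2, P2=3, P3=3, P4=1, P5=2, P6=1) → (P0=3, P1=2, P2=3, P3=2, P4=4, P5=2, P6=1)
step 3: fire α:  (P0=3, P1=2, P2=3, P3=2, P4=4, P5=2, P6=1) → (P0=5, P1=2, P2=3, P3=1, P4=7, P5=2, P6=1)
step 4: fire α:  (P0=5, P1=2, P2=3, P3=1, P4=7, P5=2, P6=1) → (P0=7, P1=2, P2=3, P3=0, P4=10, P5=2, P6=1)

(P0=7, P1=2, P2=3, P3=0, P4=10, P5=2, P6=1)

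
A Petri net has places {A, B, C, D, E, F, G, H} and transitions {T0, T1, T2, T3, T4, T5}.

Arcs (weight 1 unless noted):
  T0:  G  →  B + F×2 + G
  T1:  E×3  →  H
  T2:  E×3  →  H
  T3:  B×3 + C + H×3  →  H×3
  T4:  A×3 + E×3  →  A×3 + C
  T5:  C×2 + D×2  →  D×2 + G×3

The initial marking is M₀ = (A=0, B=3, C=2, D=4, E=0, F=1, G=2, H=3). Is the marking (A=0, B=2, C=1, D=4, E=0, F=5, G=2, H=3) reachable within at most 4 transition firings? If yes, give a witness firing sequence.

YES — reachable via ⟨T0, T0, T3⟩ (3 firings)

step 1: fire T0:  (A=0, B=3, C=2, D=4, E=0, F=1, G=2, H=3) → (A=0, B=4, C=2, D=4, E=0, F=3, G=2, H=3)
step 2: fire T0:  (A=0, B=4, C=2, D=4, E=0, F=3, G=2, H=3) → (A=0, B=5, C=2, D=4, E=0, F=5, G=2, H=3)
step 3: fire T3:  (A=0, B=5, C=2, D=4, E=0, F=5, G=2, H=3) → (A=0, B=2, C=1, D=4, E=0, F=5, G=2, H=3)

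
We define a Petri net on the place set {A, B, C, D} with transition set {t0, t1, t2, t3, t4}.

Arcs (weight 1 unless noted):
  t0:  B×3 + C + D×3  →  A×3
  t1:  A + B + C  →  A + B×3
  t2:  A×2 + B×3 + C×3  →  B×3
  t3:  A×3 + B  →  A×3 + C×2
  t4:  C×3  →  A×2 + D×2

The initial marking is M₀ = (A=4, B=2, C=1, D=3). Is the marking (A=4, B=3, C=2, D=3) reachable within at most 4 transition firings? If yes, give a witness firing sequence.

step 1: fire t1:  (A=4, B=2, C=1, D=3) → (A=4, B=4, C=0, D=3)
step 2: fire t3:  (A=4, B=4, C=0, D=3) → (A=4, B=3, C=2, D=3)

YES — reachable via ⟨t1, t3⟩ (2 firings)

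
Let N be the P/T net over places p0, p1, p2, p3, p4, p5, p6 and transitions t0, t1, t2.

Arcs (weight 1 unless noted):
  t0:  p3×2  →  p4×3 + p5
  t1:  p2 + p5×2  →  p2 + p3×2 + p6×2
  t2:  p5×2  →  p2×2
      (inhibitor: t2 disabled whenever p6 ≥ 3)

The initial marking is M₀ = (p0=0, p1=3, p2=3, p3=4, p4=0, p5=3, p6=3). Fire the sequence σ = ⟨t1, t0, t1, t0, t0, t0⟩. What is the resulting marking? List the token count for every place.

step 1: fire t1:  (p0=0, p1=3, p2=3, p3=4, p4=0, p5=3, p6=3) → (p0=0, p1=3, p2=3, p3=6, p4=0, p5=1, p6=5)
step 2: fire t0:  (p0=0, p1=3, p2=3, p3=6, p4=0, p5=1, p6=5) → (p0=0, p1=3, p2=3, p3=4, p4=3, p5=2, p6=5)
step 3: fire t1:  (p0=0, p1=3, p2=3, p3=4, p4=3, p5=2, p6=5) → (p0=0, p1=3, p2=3, p3=6, p4=3, p5=0, p6=7)
step 4: fire t0:  (p0=0, p1=3, p2=3, p3=6, p4=3, p5=0, p6=7) → (p0=0, p1=3, p2=3, p3=4, p4=6, p5=1, p6=7)
step 5: fire t0:  (p0=0, p1=3, p2=3, p3=4, p4=6, p5=1, p6=7) → (p0=0, p1=3, p2=3, p3=2, p4=9, p5=2, p6=7)
step 6: fire t0:  (p0=0, p1=3, p2=3, p3=2, p4=9, p5=2, p6=7) → (p0=0, p1=3, p2=3, p3=0, p4=12, p5=3, p6=7)

(p0=0, p1=3, p2=3, p3=0, p4=12, p5=3, p6=7)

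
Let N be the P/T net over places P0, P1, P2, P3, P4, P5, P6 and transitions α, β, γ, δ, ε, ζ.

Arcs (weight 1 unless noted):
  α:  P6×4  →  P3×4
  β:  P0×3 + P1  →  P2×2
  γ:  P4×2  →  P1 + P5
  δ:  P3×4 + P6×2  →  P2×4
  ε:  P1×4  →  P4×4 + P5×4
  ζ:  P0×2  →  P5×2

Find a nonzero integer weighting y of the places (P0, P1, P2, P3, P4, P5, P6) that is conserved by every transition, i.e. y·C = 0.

y = (P0:1, P1:3, P2:3, P3:2, P4:2, P5:1, P6:2)

Incidence matrix C (rows=places, cols=transitions):
        α    β    γ    δ    ε    ζ
   P0   0   -3    0    0    0   -2
   P1   0   -1    1    0   -4    0
   P2   0    2    0    4    0    0
   P3   4    0    0   -4    0    0
   P4   0    0   -2    0    4    0
   P5   0    0    1    0    4    2
   P6  -4    0    0   -2    0    0

Candidate y = [1, 3, 3, 2, 2, 1, 2]; check y·C column-wise:
  col α: 1·0 + 3·0 + 3·0 + 2·4 + 2·0 + 1·0 + 2·-4 = 0
  col β: 1·-3 + 3·-1 + 3·2 + 2·0 + 2·0 + 1·0 + 2·0 = 0
  col γ: 1·0 + 3·1 + 3·0 + 2·0 + 2·-2 + 1·1 + 2·0 = 0
  col δ: 1·0 + 3·0 + 3·4 + 2·-4 + 2·0 + 1·0 + 2·-2 = 0
  col ε: 1·0 + 3·-4 + 3·0 + 2·0 + 2·4 + 1·4 + 2·0 = 0
  col ζ: 1·-2 + 3·0 + 3·0 + 2·0 + 2·0 + 1·2 + 2·0 = 0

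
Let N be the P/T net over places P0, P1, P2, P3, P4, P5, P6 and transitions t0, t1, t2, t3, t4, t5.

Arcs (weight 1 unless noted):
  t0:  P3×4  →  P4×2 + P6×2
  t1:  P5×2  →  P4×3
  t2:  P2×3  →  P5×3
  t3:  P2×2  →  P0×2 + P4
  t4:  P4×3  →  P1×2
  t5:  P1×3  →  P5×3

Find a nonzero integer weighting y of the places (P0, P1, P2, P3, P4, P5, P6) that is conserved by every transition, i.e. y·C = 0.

y = (P0:2, P1:3, P2:3, P3:1, P4:2, P5:3, P6:0)

Incidence matrix C (rows=places, cols=transitions):
       t0   t1   t2   t3   t4   t5
   P0   0    0    0    2    0    0
   P1   0    0    0    0    2   -3
   P2   0    0   -3   -2    0    0
   P3  -4    0    0    0    0    0
   P4   2    3    0    1   -3    0
   P5   0   -2    3    0    0    3
   P6   2    0    0    0    0    0

Candidate y = [2, 3, 3, 1, 2, 3, 0]; check y·C column-wise:
  col t0: 2·0 + 3·0 + 3·0 + 1·-4 + 2·2 + 3·0 + 0·2 = 0
  col t1: 2·0 + 3·0 + 3·0 + 1·0 + 2·3 + 3·-2 = 0
  col t2: 2·0 + 3·0 + 3·-3 + 1·0 + 2·0 + 3·3 = 0
  col t3: 2·2 + 3·0 + 3·-2 + 1·0 + 2·1 + 3·0 = 0
  col t4: 2·0 + 3·2 + 3·0 + 1·0 + 2·-3 + 3·0 = 0
  col t5: 2·0 + 3·-3 + 3·0 + 1·0 + 2·0 + 3·3 = 0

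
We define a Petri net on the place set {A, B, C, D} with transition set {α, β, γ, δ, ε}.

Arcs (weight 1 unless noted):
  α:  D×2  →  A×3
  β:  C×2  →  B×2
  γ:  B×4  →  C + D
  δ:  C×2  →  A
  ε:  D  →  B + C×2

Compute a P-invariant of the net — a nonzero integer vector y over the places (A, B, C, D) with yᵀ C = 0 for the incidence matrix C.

y = (A:2, B:1, C:1, D:3)

Incidence matrix C (rows=places, cols=transitions):
        α    β    γ    δ    ε
    A   3    0    0    1    0
    B   0    2   -4    0    1
    C   0   -2    1   -2    2
    D  -2    0    1    0   -1

Candidate y = [2, 1, 1, 3]; check y·C column-wise:
  col α: 2·3 + 1·0 + 1·0 + 3·-2 = 0
  col β: 2·0 + 1·2 + 1·-2 + 3·0 = 0
  col γ: 2·0 + 1·-4 + 1·1 + 3·1 = 0
  col δ: 2·1 + 1·0 + 1·-2 + 3·0 = 0
  col ε: 2·0 + 1·1 + 1·2 + 3·-1 = 0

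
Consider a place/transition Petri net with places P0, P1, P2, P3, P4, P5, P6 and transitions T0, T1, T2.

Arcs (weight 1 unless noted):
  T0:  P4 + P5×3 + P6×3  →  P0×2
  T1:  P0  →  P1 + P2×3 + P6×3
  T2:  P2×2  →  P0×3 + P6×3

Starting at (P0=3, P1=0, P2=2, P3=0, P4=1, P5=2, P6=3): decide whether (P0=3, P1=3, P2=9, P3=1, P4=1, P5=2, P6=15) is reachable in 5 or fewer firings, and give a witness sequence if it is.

NO — not reachable within 5 firings

depth 0: 1 marking
depth 1: 3 markings reached so far
depth 2: 5 markings reached so far
depth 3: 8 markings reached so far
depth 4: 10 markings reached so far
depth 5: 13 markings reached so far
target is not among the 13 markings reachable within 5 steps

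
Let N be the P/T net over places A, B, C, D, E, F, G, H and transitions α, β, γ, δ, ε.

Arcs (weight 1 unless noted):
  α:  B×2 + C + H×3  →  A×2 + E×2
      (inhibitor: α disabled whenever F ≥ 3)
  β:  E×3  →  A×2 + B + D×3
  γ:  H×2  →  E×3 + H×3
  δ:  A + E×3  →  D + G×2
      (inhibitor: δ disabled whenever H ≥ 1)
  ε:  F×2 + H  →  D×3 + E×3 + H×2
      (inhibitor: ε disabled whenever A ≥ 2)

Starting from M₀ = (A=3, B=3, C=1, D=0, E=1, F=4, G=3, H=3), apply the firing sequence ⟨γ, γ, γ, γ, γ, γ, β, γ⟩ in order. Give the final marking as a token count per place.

step 1: fire γ:  (A=3, B=3, C=1, D=0, E=1, F=4, G=3, H=3) → (A=3, B=3, C=1, D=0, E=4, F=4, G=3, H=4)
step 2: fire γ:  (A=3, B=3, C=1, D=0, E=4, F=4, G=3, H=4) → (A=3, B=3, C=1, D=0, E=7, F=4, G=3, H=5)
step 3: fire γ:  (A=3, B=3, C=1, D=0, E=7, F=4, G=3, H=5) → (A=3, B=3, C=1, D=0, E=10, F=4, G=3, H=6)
step 4: fire γ:  (A=3, B=3, C=1, D=0, E=10, F=4, G=3, H=6) → (A=3, B=3, C=1, D=0, E=13, F=4, G=3, H=7)
step 5: fire γ:  (A=3, B=3, C=1, D=0, E=13, F=4, G=3, H=7) → (A=3, B=3, C=1, D=0, E=16, F=4, G=3, H=8)
step 6: fire γ:  (A=3, B=3, C=1, D=0, E=16, F=4, G=3, H=8) → (A=3, B=3, C=1, D=0, E=19, F=4, G=3, H=9)
step 7: fire β:  (A=3, B=3, C=1, D=0, E=19, F=4, G=3, H=9) → (A=5, B=4, C=1, D=3, E=16, F=4, G=3, H=9)
step 8: fire γ:  (A=5, B=4, C=1, D=3, E=16, F=4, G=3, H=9) → (A=5, B=4, C=1, D=3, E=19, F=4, G=3, H=10)

(A=5, B=4, C=1, D=3, E=19, F=4, G=3, H=10)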